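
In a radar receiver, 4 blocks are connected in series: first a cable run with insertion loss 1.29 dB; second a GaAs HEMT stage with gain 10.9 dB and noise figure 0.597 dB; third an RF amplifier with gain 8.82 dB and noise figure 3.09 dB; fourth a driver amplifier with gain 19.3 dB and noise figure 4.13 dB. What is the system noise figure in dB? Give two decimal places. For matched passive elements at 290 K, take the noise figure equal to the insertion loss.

2.25 dB

Convert to linear (a loss of L dB is a gain of −L dB): F_i = 10^(NF_i/10), G_i = 10^(G_i,dB/10)
  Stage 1: F_1 = 10^(1.29/10) = 1.346, G_1 = 10^(−1.29/10) = 0.7430
  Stage 2: F_2 = 10^(0.597/10) = 1.147, G_2 = 10^(10.9/10) = 12.30
  Stage 3: F_3 = 10^(3.09/10) = 2.037, G_3 = 10^(8.82/10) = 7.621
  Stage 4: F_4 = 10^(4.13/10) = 2.588, G_4 = 10^(19.3/10) = 85.11
Friis cascade:
  F = 1.346 + (1.147 − 1)/0.7430 + (2.037 − 1)/9.141 + (2.588 − 1)/69.66 = 1.680
NF = 10 log₁₀(1.680) = 2.25 dB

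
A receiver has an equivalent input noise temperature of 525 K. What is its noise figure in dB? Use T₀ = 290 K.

4.49 dB

F = 1 + T_e/T₀ = 1 + 525/290 = 2.81034
NF = 10 log₁₀(2.81034) = 4.49 dB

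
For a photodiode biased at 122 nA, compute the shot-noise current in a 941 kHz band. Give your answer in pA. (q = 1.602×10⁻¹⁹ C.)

192 pA

I_n = √(2qI·B)
2qI·B = 2 × 1.602×10⁻¹⁹ × 1.22×10⁻⁷ × 9.41×10⁵ = 3.68×10⁻²⁰ A²
I_n = √(3.68×10⁻²⁰) = 1.92×10⁻¹⁰ A = 192 pA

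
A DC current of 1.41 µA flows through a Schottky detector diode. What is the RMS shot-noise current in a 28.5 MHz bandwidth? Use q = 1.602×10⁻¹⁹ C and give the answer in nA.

3.59 nA

I_n = √(2qI·B)
2qI·B = 2 × 1.602×10⁻¹⁹ × 1.41×10⁻⁶ × 2.85×10⁷ = 1.29×10⁻¹⁷ A²
I_n = √(1.29×10⁻¹⁷) = 3.59×10⁻⁹ A = 3.59 nA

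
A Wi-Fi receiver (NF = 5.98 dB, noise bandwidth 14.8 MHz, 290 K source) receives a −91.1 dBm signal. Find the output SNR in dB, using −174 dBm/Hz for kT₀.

Noise floor: N = −174 + 10 log₁₀(B) + NF
10 log₁₀(1.48×10⁷) = 71.7 dB
N = −174 + 71.7 + 5.98 = −96.32 dBm
SNR = P_sig − N = −91.1 − (−96.32) = 5.22 dB → 5.2 dB

5.2 dB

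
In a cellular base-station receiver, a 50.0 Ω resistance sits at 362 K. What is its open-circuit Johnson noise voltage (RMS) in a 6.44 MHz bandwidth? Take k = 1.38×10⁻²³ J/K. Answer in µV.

V_n = √(4kTRB)
4kTRB = 4 × 1.38×10⁻²³ × 362 × 5.00×10¹ × 6.44×10⁶ = 6.43×10⁻¹² V²
V_n = √(6.43×10⁻¹²) = 2.54×10⁻⁶ V = 2.54 µV

2.54 µV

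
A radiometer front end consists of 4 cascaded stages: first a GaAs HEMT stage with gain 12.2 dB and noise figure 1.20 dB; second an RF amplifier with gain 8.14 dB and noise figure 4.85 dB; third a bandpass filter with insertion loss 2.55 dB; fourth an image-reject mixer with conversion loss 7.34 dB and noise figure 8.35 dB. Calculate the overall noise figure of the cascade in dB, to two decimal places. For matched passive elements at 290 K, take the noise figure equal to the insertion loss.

Convert to linear (a loss of L dB is a gain of −L dB): F_i = 10^(NF_i/10), G_i = 10^(G_i,dB/10)
  Stage 1: F_1 = 10^(1.20/10) = 1.318, G_1 = 10^(12.2/10) = 16.60
  Stage 2: F_2 = 10^(4.85/10) = 3.055, G_2 = 10^(8.14/10) = 6.516
  Stage 3: F_3 = 10^(2.55/10) = 1.799, G_3 = 10^(−2.55/10) = 0.5559
  Stage 4: F_4 = 10^(8.35/10) = 6.839, G_4 = 10^(−7.34/10) = 0.1845
Friis cascade:
  F = 1.318 + (3.055 − 1)/16.60 + (1.799 − 1)/108.1 + (6.839 − 1)/60.12 = 1.547
NF = 10 log₁₀(1.547) = 1.89 dB

1.89 dB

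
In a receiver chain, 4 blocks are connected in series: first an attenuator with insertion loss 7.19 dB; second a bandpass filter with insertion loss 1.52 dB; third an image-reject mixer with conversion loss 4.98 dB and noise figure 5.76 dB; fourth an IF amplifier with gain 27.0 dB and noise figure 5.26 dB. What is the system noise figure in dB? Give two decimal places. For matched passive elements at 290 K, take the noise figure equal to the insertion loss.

Convert to linear (a loss of L dB is a gain of −L dB): F_i = 10^(NF_i/10), G_i = 10^(G_i,dB/10)
  Stage 1: F_1 = 10^(7.19/10) = 5.236, G_1 = 10^(−7.19/10) = 0.1910
  Stage 2: F_2 = 10^(1.52/10) = 1.419, G_2 = 10^(−1.52/10) = 0.7047
  Stage 3: F_3 = 10^(5.76/10) = 3.767, G_3 = 10^(−4.98/10) = 0.3177
  Stage 4: F_4 = 10^(5.26/10) = 3.357, G_4 = 10^(27.0/10) = 501.2
Friis cascade:
  F = 5.236 + (1.419 − 1)/0.1910 + (3.767 − 1)/0.1346 + (3.357 − 1)/0.04276 = 83.13
NF = 10 log₁₀(83.13) = 19.20 dB

19.20 dB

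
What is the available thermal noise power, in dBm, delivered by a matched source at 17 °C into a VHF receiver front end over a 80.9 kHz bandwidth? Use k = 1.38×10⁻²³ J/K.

T = 17 °C + 273.15 = 290.15 K
P_n = kTB = 1.38×10⁻²³ × 290.15 × 8.09×10⁴ = 3.24×10⁻¹⁶ W
In dBm: 10 log₁₀(3.24×10⁻¹⁶ / 10⁻³) = −124.9 dBm

−124.9 dBm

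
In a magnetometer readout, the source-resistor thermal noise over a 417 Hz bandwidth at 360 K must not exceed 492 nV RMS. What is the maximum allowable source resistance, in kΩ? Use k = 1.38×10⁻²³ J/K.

29.2 kΩ

Johnson–Nyquist: V_n = √(4kTRB) ⇒ R = V_n² / (4kTB)
4kTB = 4 × 1.38×10⁻²³ × 360 × 4.17×10² = 8.29×10⁻¹⁸
R = (4.92×10⁻⁷)² / 8.29×10⁻¹⁸ = 2.92×10⁴ Ω = 29.2 kΩ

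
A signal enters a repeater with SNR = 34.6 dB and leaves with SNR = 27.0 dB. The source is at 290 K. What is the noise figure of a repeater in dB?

NF (dB) = SNR_in(dB) − SNR_out(dB) when the source is at T₀
NF = 34.6 − 27.0 = 7.6 dB

7.6 dB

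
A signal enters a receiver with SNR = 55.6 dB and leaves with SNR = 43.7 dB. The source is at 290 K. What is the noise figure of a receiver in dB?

11.9 dB

NF (dB) = SNR_in(dB) − SNR_out(dB) when the source is at T₀
NF = 55.6 − 43.7 = 11.9 dB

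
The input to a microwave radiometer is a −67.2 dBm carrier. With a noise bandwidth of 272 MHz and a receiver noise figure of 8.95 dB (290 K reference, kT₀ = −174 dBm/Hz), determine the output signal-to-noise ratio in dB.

13.5 dB

Noise floor: N = −174 + 10 log₁₀(B) + NF
10 log₁₀(2.72×10⁸) = 84.35 dB
N = −174 + 84.35 + 8.95 = −80.70 dBm
SNR = P_sig − N = −67.2 − (−80.70) = 13.50 dB → 13.5 dB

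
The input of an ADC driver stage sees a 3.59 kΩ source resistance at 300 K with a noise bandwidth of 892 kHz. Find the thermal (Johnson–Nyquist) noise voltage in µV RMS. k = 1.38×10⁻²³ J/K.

7.28 µV

V_n = √(4kTRB)
4kTRB = 4 × 1.38×10⁻²³ × 300 × 3.59×10³ × 8.92×10⁵ = 5.30×10⁻¹¹ V²
V_n = √(5.30×10⁻¹¹) = 7.28×10⁻⁶ V = 7.28 µV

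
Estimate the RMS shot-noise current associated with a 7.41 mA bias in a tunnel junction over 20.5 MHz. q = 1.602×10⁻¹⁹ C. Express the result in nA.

I_n = √(2qI·B)
2qI·B = 2 × 1.602×10⁻¹⁹ × 7.41×10⁻³ × 2.05×10⁷ = 4.87×10⁻¹⁴ A²
I_n = √(4.87×10⁻¹⁴) = 2.21×10⁻⁷ A = 221 nA

221 nA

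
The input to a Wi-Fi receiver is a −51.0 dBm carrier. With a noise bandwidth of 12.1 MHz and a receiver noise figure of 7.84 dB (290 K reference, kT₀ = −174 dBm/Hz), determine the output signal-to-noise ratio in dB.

44.3 dB

Noise floor: N = −174 + 10 log₁₀(B) + NF
10 log₁₀(1.21×10⁷) = 70.83 dB
N = −174 + 70.83 + 7.84 = −95.33 dBm
SNR = P_sig − N = −51.0 − (−95.33) = 44.33 dB → 44.3 dB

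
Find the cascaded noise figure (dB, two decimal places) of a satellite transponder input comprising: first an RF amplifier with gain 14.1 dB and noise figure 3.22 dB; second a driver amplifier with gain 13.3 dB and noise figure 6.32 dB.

Convert to linear (a loss of L dB is a gain of −L dB): F_i = 10^(NF_i/10), G_i = 10^(G_i,dB/10)
  Stage 1: F_1 = 10^(3.22/10) = 2.099, G_1 = 10^(14.1/10) = 25.70
  Stage 2: F_2 = 10^(6.32/10) = 4.285, G_2 = 10^(13.3/10) = 21.38
Friis cascade:
  F = 2.099 + (4.285 − 1)/25.70 = 2.227
NF = 10 log₁₀(2.227) = 3.48 dB

3.48 dB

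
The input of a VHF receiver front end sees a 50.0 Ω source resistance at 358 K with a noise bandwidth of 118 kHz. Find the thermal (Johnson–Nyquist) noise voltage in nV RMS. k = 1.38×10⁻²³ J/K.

V_n = √(4kTRB)
4kTRB = 4 × 1.38×10⁻²³ × 358 × 5.00×10¹ × 1.18×10⁵ = 1.17×10⁻¹³ V²
V_n = √(1.17×10⁻¹³) = 3.41×10⁻⁷ V = 341 nV

341 nV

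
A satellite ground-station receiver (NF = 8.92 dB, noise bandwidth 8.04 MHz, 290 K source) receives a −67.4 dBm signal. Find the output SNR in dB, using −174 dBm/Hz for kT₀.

28.6 dB

Noise floor: N = −174 + 10 log₁₀(B) + NF
10 log₁₀(8.04×10⁶) = 69.05 dB
N = −174 + 69.05 + 8.92 = −96.03 dBm
SNR = P_sig − N = −67.4 − (−96.03) = 28.63 dB → 28.6 dB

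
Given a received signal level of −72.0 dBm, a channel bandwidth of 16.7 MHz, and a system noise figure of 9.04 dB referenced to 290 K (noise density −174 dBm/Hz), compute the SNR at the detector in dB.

Noise floor: N = −174 + 10 log₁₀(B) + NF
10 log₁₀(1.67×10⁷) = 72.23 dB
N = −174 + 72.23 + 9.04 = −92.73 dBm
SNR = P_sig − N = −72.0 − (−92.73) = 20.73 dB → 20.7 dB

20.7 dB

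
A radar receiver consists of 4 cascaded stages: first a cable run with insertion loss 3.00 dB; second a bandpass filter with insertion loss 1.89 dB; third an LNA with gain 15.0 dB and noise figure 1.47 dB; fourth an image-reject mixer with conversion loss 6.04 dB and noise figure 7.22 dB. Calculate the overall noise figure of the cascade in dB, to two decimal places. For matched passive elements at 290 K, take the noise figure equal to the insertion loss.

Convert to linear (a loss of L dB is a gain of −L dB): F_i = 10^(NF_i/10), G_i = 10^(G_i,dB/10)
  Stage 1: F_1 = 10^(3.00/10) = 1.995, G_1 = 10^(−3.00/10) = 0.5012
  Stage 2: F_2 = 10^(1.89/10) = 1.545, G_2 = 10^(−1.89/10) = 0.6471
  Stage 3: F_3 = 10^(1.47/10) = 1.403, G_3 = 10^(15.0/10) = 31.62
  Stage 4: F_4 = 10^(7.22/10) = 5.272, G_4 = 10^(−6.04/10) = 0.2489
Friis cascade:
  F = 1.995 + (1.545 − 1)/0.5012 + (1.403 − 1)/0.3243 + (5.272 − 1)/10.26 = 4.742
NF = 10 log₁₀(4.742) = 6.76 dB

6.76 dB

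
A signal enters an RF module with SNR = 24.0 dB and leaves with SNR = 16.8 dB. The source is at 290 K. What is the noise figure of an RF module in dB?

NF (dB) = SNR_in(dB) − SNR_out(dB) when the source is at T₀
NF = 24.0 − 16.8 = 7.2 dB

7.2 dB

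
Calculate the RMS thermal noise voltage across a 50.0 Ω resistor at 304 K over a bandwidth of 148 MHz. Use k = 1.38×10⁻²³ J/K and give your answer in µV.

V_n = √(4kTRB)
4kTRB = 4 × 1.38×10⁻²³ × 304 × 5.00×10¹ × 1.48×10⁸ = 1.24×10⁻¹⁰ V²
V_n = √(1.24×10⁻¹⁰) = 1.11×10⁻⁵ V = 11.1 µV

11.1 µV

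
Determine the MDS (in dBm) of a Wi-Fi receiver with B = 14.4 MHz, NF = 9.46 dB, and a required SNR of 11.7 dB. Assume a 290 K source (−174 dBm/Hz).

Sensitivity = −174 + 10 log₁₀(B) + NF + SNR_min
= −174 + 71.58 + 9.46 + 11.7
= −81.26 dBm → −81.3 dBm

−81.3 dBm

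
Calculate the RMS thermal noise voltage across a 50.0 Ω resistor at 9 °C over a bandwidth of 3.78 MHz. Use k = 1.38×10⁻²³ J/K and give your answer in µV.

T = 9 °C + 273.15 = 282.15 K
V_n = √(4kTRB)
4kTRB = 4 × 1.38×10⁻²³ × 282.15 × 5.00×10¹ × 3.78×10⁶ = 2.94×10⁻¹² V²
V_n = √(2.94×10⁻¹²) = 1.72×10⁻⁶ V = 1.72 µV

1.72 µV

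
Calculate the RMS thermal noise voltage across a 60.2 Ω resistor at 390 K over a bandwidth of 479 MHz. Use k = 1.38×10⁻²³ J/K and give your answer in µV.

24.9 µV

V_n = √(4kTRB)
4kTRB = 4 × 1.38×10⁻²³ × 390 × 6.02×10¹ × 4.79×10⁸ = 6.21×10⁻¹⁰ V²
V_n = √(6.21×10⁻¹⁰) = 2.49×10⁻⁵ V = 24.9 µV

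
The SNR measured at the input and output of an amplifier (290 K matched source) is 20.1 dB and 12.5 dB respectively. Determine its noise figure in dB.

7.6 dB

NF (dB) = SNR_in(dB) − SNR_out(dB) when the source is at T₀
NF = 20.1 − 12.5 = 7.6 dB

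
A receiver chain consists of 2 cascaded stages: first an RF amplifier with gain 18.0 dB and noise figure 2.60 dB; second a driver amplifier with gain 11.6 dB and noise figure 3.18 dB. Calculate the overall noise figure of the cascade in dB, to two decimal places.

2.64 dB

Convert to linear (a loss of L dB is a gain of −L dB): F_i = 10^(NF_i/10), G_i = 10^(G_i,dB/10)
  Stage 1: F_1 = 10^(2.60/10) = 1.820, G_1 = 10^(18.0/10) = 63.10
  Stage 2: F_2 = 10^(3.18/10) = 2.080, G_2 = 10^(11.6/10) = 14.45
Friis cascade:
  F = 1.820 + (2.080 − 1)/63.10 = 1.837
NF = 10 log₁₀(1.837) = 2.64 dB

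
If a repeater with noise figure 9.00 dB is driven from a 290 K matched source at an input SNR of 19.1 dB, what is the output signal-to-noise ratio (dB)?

10.10 dB

By definition F = SNR_in/SNR_out, so in dB: SNR_out = SNR_in − NF
SNR_out = 19.1 − 9.00 = 10.10 dB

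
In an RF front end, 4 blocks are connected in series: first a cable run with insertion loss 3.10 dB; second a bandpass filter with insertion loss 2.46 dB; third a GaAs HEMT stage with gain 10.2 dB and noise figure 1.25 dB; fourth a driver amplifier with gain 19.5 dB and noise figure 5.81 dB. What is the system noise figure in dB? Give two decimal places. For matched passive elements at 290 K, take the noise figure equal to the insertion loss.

7.61 dB

Convert to linear (a loss of L dB is a gain of −L dB): F_i = 10^(NF_i/10), G_i = 10^(G_i,dB/10)
  Stage 1: F_1 = 10^(3.10/10) = 2.042, G_1 = 10^(−3.10/10) = 0.4898
  Stage 2: F_2 = 10^(2.46/10) = 1.762, G_2 = 10^(−2.46/10) = 0.5675
  Stage 3: F_3 = 10^(1.25/10) = 1.334, G_3 = 10^(10.2/10) = 10.47
  Stage 4: F_4 = 10^(5.81/10) = 3.811, G_4 = 10^(19.5/10) = 89.13
Friis cascade:
  F = 2.042 + (1.762 − 1)/0.4898 + (1.334 − 1)/0.2780 + (3.811 − 1)/2.911 = 5.763
NF = 10 log₁₀(5.763) = 7.61 dB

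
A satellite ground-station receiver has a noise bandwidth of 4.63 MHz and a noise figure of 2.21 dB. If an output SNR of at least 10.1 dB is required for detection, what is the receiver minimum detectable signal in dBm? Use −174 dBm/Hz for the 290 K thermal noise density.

Sensitivity = −174 + 10 log₁₀(B) + NF + SNR_min
= −174 + 66.66 + 2.21 + 10.1
= −95.03 dBm → −95.0 dBm

−95.0 dBm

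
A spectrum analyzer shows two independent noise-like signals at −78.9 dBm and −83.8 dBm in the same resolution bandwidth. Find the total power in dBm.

−77.7 dBm

Convert to linear, add, convert back:
P₁ = 1.29×10⁻¹¹ W, P₂ = 4.17×10⁻¹² W
P_tot = 1.71×10⁻¹¹ W → 10 log₁₀(P_tot / 10⁻³) = −77.7 dBm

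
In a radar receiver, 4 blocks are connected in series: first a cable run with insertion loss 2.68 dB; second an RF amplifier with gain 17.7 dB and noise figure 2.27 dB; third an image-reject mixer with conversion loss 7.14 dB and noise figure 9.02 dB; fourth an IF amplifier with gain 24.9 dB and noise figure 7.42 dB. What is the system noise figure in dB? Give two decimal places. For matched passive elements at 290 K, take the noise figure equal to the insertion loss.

6.11 dB

Convert to linear (a loss of L dB is a gain of −L dB): F_i = 10^(NF_i/10), G_i = 10^(G_i,dB/10)
  Stage 1: F_1 = 10^(2.68/10) = 1.854, G_1 = 10^(−2.68/10) = 0.5395
  Stage 2: F_2 = 10^(2.27/10) = 1.687, G_2 = 10^(17.7/10) = 58.88
  Stage 3: F_3 = 10^(9.02/10) = 7.980, G_3 = 10^(−7.14/10) = 0.1932
  Stage 4: F_4 = 10^(7.42/10) = 5.521, G_4 = 10^(24.9/10) = 309.0
Friis cascade:
  F = 1.854 + (1.687 − 1)/0.5395 + (7.980 − 1)/31.77 + (5.521 − 1)/6.138 = 4.082
NF = 10 log₁₀(4.082) = 6.11 dB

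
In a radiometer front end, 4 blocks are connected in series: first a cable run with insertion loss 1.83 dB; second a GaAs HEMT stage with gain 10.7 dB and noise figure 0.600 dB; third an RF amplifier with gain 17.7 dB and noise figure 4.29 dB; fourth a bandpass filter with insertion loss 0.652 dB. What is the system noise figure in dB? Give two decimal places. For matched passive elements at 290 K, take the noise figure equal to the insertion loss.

Convert to linear (a loss of L dB is a gain of −L dB): F_i = 10^(NF_i/10), G_i = 10^(G_i,dB/10)
  Stage 1: F_1 = 10^(1.83/10) = 1.524, G_1 = 10^(−1.83/10) = 0.6561
  Stage 2: F_2 = 10^(0.600/10) = 1.148, G_2 = 10^(10.7/10) = 11.75
  Stage 3: F_3 = 10^(4.29/10) = 2.685, G_3 = 10^(17.7/10) = 58.88
  Stage 4: F_4 = 10^(0.652/10) = 1.162, G_4 = 10^(−0.652/10) = 0.8606
Friis cascade:
  F = 1.524 + (1.148 − 1)/0.6561 + (2.685 − 1)/7.709 + (1.162 − 1)/453.9 = 1.969
NF = 10 log₁₀(1.969) = 2.94 dB

2.94 dB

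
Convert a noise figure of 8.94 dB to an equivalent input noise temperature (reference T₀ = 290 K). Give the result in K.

1982 K

F = 10^(8.94/10) = 7.8343
T_e = (F − 1)·T₀ = (7.8343 − 1) × 290 = 1982 K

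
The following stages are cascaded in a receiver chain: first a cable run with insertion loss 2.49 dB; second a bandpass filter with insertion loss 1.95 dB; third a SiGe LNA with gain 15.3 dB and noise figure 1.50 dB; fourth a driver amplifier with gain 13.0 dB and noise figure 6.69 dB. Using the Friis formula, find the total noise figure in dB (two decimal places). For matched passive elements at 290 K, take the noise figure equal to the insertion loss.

Convert to linear (a loss of L dB is a gain of −L dB): F_i = 10^(NF_i/10), G_i = 10^(G_i,dB/10)
  Stage 1: F_1 = 10^(2.49/10) = 1.774, G_1 = 10^(−2.49/10) = 0.5636
  Stage 2: F_2 = 10^(1.95/10) = 1.567, G_2 = 10^(−1.95/10) = 0.6383
  Stage 3: F_3 = 10^(1.50/10) = 1.413, G_3 = 10^(15.3/10) = 33.88
  Stage 4: F_4 = 10^(6.69/10) = 4.667, G_4 = 10^(13.0/10) = 19.95
Friis cascade:
  F = 1.774 + (1.567 − 1)/0.5636 + (1.413 − 1)/0.3597 + (4.667 − 1)/12.19 = 4.227
NF = 10 log₁₀(4.227) = 6.26 dB

6.26 dB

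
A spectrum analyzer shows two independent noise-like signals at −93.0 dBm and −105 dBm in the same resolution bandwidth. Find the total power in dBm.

−92.7 dBm

Convert to linear, add, convert back:
P₁ = 5.01×10⁻¹³ W, P₂ = 3.16×10⁻¹⁴ W
P_tot = 5.33×10⁻¹³ W → 10 log₁₀(P_tot / 10⁻³) = −92.7 dBm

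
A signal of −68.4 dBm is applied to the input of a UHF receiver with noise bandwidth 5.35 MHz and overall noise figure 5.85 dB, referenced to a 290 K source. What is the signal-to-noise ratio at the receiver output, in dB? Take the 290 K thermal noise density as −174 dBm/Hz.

Noise floor: N = −174 + 10 log₁₀(B) + NF
10 log₁₀(5.35×10⁶) = 67.28 dB
N = −174 + 67.28 + 5.85 = −100.87 dBm
SNR = P_sig − N = −68.4 − (−100.87) = 32.47 dB → 32.5 dB

32.5 dB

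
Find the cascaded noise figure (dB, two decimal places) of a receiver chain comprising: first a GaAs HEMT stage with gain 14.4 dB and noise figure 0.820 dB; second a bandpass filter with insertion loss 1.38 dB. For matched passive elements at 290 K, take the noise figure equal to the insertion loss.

0.87 dB

Convert to linear (a loss of L dB is a gain of −L dB): F_i = 10^(NF_i/10), G_i = 10^(G_i,dB/10)
  Stage 1: F_1 = 10^(0.820/10) = 1.208, G_1 = 10^(14.4/10) = 27.54
  Stage 2: F_2 = 10^(1.38/10) = 1.374, G_2 = 10^(−1.38/10) = 0.7278
Friis cascade:
  F = 1.208 + (1.374 − 1)/27.54 = 1.221
NF = 10 log₁₀(1.221) = 0.87 dB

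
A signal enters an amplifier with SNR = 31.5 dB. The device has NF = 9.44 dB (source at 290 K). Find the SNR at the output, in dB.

22.06 dB

By definition F = SNR_in/SNR_out, so in dB: SNR_out = SNR_in − NF
SNR_out = 31.5 − 9.44 = 22.06 dB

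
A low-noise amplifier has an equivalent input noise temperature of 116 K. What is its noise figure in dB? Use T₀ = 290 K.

F = 1 + T_e/T₀ = 1 + 116/290 = 1.4
NF = 10 log₁₀(1.4) = 1.46 dB

1.46 dB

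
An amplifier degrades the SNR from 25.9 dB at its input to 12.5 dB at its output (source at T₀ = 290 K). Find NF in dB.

13.4 dB

NF (dB) = SNR_in(dB) − SNR_out(dB) when the source is at T₀
NF = 25.9 − 12.5 = 13.4 dB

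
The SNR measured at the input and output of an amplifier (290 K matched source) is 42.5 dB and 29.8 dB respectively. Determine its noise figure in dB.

12.7 dB

NF (dB) = SNR_in(dB) − SNR_out(dB) when the source is at T₀
NF = 42.5 − 29.8 = 12.7 dB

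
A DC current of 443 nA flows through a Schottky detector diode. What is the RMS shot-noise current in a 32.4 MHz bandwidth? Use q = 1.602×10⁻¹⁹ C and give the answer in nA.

2.14 nA

I_n = √(2qI·B)
2qI·B = 2 × 1.602×10⁻¹⁹ × 4.43×10⁻⁷ × 3.24×10⁷ = 4.60×10⁻¹⁸ A²
I_n = √(4.60×10⁻¹⁸) = 2.14×10⁻⁹ A = 2.14 nA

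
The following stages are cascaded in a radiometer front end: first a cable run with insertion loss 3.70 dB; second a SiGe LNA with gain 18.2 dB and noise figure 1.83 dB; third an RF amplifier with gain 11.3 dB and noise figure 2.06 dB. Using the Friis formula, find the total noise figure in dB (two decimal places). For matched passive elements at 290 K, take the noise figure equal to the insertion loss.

5.56 dB

Convert to linear (a loss of L dB is a gain of −L dB): F_i = 10^(NF_i/10), G_i = 10^(G_i,dB/10)
  Stage 1: F_1 = 10^(3.70/10) = 2.344, G_1 = 10^(−3.70/10) = 0.4266
  Stage 2: F_2 = 10^(1.83/10) = 1.524, G_2 = 10^(18.2/10) = 66.07
  Stage 3: F_3 = 10^(2.06/10) = 1.607, G_3 = 10^(11.3/10) = 13.49
Friis cascade:
  F = 2.344 + (1.524 − 1)/0.4266 + (1.607 − 1)/28.18 = 3.594
NF = 10 log₁₀(3.594) = 5.56 dB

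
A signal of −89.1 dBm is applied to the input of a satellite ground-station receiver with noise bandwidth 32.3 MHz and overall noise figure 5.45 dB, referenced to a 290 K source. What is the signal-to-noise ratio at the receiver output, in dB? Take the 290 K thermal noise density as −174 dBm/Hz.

4.4 dB

Noise floor: N = −174 + 10 log₁₀(B) + NF
10 log₁₀(3.23×10⁷) = 75.09 dB
N = −174 + 75.09 + 5.45 = −93.46 dBm
SNR = P_sig − N = −89.1 − (−93.46) = 4.36 dB → 4.4 dB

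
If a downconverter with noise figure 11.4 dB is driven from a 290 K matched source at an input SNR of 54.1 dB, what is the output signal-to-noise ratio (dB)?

42.7 dB

By definition F = SNR_in/SNR_out, so in dB: SNR_out = SNR_in − NF
SNR_out = 54.1 − 11.4 = 42.7 dB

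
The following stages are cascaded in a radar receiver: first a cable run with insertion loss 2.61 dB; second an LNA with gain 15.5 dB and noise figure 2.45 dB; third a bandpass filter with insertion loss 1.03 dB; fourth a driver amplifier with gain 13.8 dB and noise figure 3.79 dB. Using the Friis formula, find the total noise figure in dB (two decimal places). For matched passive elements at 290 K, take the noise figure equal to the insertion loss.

5.20 dB

Convert to linear (a loss of L dB is a gain of −L dB): F_i = 10^(NF_i/10), G_i = 10^(G_i,dB/10)
  Stage 1: F_1 = 10^(2.61/10) = 1.824, G_1 = 10^(−2.61/10) = 0.5483
  Stage 2: F_2 = 10^(2.45/10) = 1.758, G_2 = 10^(15.5/10) = 35.48
  Stage 3: F_3 = 10^(1.03/10) = 1.268, G_3 = 10^(−1.03/10) = 0.7889
  Stage 4: F_4 = 10^(3.79/10) = 2.393, G_4 = 10^(13.8/10) = 23.99
Friis cascade:
  F = 1.824 + (1.758 − 1)/0.5483 + (1.268 − 1)/19.45 + (2.393 − 1)/15.35 = 3.311
NF = 10 log₁₀(3.311) = 5.20 dB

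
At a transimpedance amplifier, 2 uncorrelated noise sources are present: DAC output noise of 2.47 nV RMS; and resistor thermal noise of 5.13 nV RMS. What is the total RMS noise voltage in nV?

Uncorrelated sources add in power (mean-square): V_tot = √(ΣV_i²)
V_tot = √[(2.47×10⁻⁹)² + (5.13×10⁻⁹)²] = 5.69×10⁻⁹ V = 5.69 nV

5.69 nV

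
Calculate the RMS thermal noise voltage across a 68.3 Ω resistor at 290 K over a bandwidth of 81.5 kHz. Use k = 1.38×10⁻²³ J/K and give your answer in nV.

V_n = √(4kTRB)
4kTRB = 4 × 1.38×10⁻²³ × 290 × 6.83×10¹ × 8.15×10⁴ = 8.91×10⁻¹⁴ V²
V_n = √(8.91×10⁻¹⁴) = 2.99×10⁻⁷ V = 299 nV

299 nV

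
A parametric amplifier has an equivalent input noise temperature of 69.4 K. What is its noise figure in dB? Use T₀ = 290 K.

F = 1 + T_e/T₀ = 1 + 69.4/290 = 1.23931
NF = 10 log₁₀(1.23931) = 0.932 dB

0.932 dB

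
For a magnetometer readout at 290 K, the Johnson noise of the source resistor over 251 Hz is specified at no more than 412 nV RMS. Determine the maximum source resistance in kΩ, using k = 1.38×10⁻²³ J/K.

Johnson–Nyquist: V_n = √(4kTRB) ⇒ R = V_n² / (4kTB)
4kTB = 4 × 1.38×10⁻²³ × 290 × 2.51×10² = 4.02×10⁻¹⁸
R = (4.12×10⁻⁷)² / 4.02×10⁻¹⁸ = 4.22×10⁴ Ω = 42.2 kΩ

42.2 kΩ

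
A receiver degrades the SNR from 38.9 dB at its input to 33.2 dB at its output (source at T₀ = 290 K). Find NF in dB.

NF (dB) = SNR_in(dB) − SNR_out(dB) when the source is at T₀
NF = 38.9 − 33.2 = 5.7 dB

5.7 dB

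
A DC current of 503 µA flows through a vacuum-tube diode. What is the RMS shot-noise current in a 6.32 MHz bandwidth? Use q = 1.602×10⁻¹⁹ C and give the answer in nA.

I_n = √(2qI·B)
2qI·B = 2 × 1.602×10⁻¹⁹ × 5.03×10⁻⁴ × 6.32×10⁶ = 1.02×10⁻¹⁵ A²
I_n = √(1.02×10⁻¹⁵) = 3.19×10⁻⁸ A = 31.9 nA

31.9 nA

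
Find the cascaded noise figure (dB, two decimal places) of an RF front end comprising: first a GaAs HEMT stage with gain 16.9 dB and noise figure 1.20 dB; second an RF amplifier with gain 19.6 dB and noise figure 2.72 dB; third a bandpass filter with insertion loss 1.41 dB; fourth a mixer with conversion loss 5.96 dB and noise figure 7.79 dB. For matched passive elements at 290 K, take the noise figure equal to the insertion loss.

1.26 dB

Convert to linear (a loss of L dB is a gain of −L dB): F_i = 10^(NF_i/10), G_i = 10^(G_i,dB/10)
  Stage 1: F_1 = 10^(1.20/10) = 1.318, G_1 = 10^(16.9/10) = 48.98
  Stage 2: F_2 = 10^(2.72/10) = 1.871, G_2 = 10^(19.6/10) = 91.20
  Stage 3: F_3 = 10^(1.41/10) = 1.384, G_3 = 10^(−1.41/10) = 0.7228
  Stage 4: F_4 = 10^(7.79/10) = 6.012, G_4 = 10^(−5.96/10) = 0.2535
Friis cascade:
  F = 1.318 + (1.871 − 1)/48.98 + (1.384 − 1)/4467 + (6.012 − 1)/3228 = 1.338
NF = 10 log₁₀(1.338) = 1.26 dB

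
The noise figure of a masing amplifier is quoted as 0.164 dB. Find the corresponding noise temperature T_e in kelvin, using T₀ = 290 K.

11.2 K

F = 10^(0.164/10) = 1.03848
T_e = (F − 1)·T₀ = (1.03848 − 1) × 290 = 11.2 K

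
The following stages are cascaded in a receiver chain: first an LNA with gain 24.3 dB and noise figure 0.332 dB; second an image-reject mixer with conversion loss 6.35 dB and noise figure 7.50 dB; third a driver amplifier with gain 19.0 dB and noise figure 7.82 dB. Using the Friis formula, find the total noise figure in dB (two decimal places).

0.71 dB

Convert to linear (a loss of L dB is a gain of −L dB): F_i = 10^(NF_i/10), G_i = 10^(G_i,dB/10)
  Stage 1: F_1 = 10^(0.332/10) = 1.079, G_1 = 10^(24.3/10) = 269.2
  Stage 2: F_2 = 10^(7.50/10) = 5.623, G_2 = 10^(−6.35/10) = 0.2317
  Stage 3: F_3 = 10^(7.82/10) = 6.053, G_3 = 10^(19.0/10) = 79.43
Friis cascade:
  F = 1.079 + (5.623 − 1)/269.2 + (6.053 − 1)/62.37 = 1.178
NF = 10 log₁₀(1.178) = 0.71 dB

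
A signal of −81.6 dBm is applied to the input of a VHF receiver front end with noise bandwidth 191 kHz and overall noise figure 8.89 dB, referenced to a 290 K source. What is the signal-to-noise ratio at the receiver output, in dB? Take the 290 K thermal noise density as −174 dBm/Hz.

30.7 dB

Noise floor: N = −174 + 10 log₁₀(B) + NF
10 log₁₀(1.91×10⁵) = 52.81 dB
N = −174 + 52.81 + 8.89 = −112.30 dBm
SNR = P_sig − N = −81.6 − (−112.30) = 30.70 dB → 30.7 dB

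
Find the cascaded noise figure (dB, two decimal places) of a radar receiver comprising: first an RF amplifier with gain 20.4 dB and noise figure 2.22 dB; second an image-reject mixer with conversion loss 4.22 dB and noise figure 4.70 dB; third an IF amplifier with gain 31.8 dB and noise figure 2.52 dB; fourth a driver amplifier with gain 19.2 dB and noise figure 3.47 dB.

Convert to linear (a loss of L dB is a gain of −L dB): F_i = 10^(NF_i/10), G_i = 10^(G_i,dB/10)
  Stage 1: F_1 = 10^(2.22/10) = 1.667, G_1 = 10^(20.4/10) = 109.6
  Stage 2: F_2 = 10^(4.70/10) = 2.951, G_2 = 10^(−4.22/10) = 0.3784
  Stage 3: F_3 = 10^(2.52/10) = 1.786, G_3 = 10^(31.8/10) = 1514
  Stage 4: F_4 = 10^(3.47/10) = 2.223, G_4 = 10^(19.2/10) = 83.18
Friis cascade:
  F = 1.667 + (2.951 − 1)/109.6 + (1.786 − 1)/41.50 + (2.223 − 1)/6.281×10⁴ = 1.704
NF = 10 log₁₀(1.704) = 2.31 dB

2.31 dB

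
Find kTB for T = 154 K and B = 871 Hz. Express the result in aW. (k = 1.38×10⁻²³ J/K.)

1.85 aW

P_n = kTB = 1.38×10⁻²³ × 154 × 8.71×10² = 1.85×10⁻¹⁸ W = 1.85 aW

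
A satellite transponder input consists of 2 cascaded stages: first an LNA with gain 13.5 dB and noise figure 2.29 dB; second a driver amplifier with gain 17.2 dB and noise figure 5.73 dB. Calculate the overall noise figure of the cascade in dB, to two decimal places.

Convert to linear (a loss of L dB is a gain of −L dB): F_i = 10^(NF_i/10), G_i = 10^(G_i,dB/10)
  Stage 1: F_1 = 10^(2.29/10) = 1.694, G_1 = 10^(13.5/10) = 22.39
  Stage 2: F_2 = 10^(5.73/10) = 3.741, G_2 = 10^(17.2/10) = 52.48
Friis cascade:
  F = 1.694 + (3.741 − 1)/22.39 = 1.817
NF = 10 log₁₀(1.817) = 2.59 dB

2.59 dB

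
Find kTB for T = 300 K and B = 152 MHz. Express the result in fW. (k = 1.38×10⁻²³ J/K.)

P_n = kTB = 1.38×10⁻²³ × 300 × 1.52×10⁸ = 6.29×10⁻¹³ W = 629 fW

629 fW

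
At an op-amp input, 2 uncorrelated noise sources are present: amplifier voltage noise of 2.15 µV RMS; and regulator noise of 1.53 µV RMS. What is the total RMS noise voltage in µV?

2.64 µV

Uncorrelated sources add in power (mean-square): V_tot = √(ΣV_i²)
V_tot = √[(2.15×10⁻⁶)² + (1.53×10⁻⁶)²] = 2.64×10⁻⁶ V = 2.64 µV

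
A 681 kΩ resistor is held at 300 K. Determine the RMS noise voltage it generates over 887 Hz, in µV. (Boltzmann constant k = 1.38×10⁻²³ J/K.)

3.16 µV

V_n = √(4kTRB)
4kTRB = 4 × 1.38×10⁻²³ × 300 × 6.81×10⁵ × 8.87×10² = 1.00×10⁻¹¹ V²
V_n = √(1.00×10⁻¹¹) = 3.16×10⁻⁶ V = 3.16 µV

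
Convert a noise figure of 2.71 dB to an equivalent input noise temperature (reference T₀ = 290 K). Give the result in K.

F = 10^(2.71/10) = 1.86638
T_e = (F − 1)·T₀ = (1.86638 − 1) × 290 = 251 K

251 K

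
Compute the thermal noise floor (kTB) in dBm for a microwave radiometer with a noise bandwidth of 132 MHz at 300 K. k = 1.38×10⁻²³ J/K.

P_n = kTB = 1.38×10⁻²³ × 300 × 1.32×10⁸ = 5.46×10⁻¹³ W
In dBm: 10 log₁₀(5.46×10⁻¹³ / 10⁻³) = −92.6 dBm

−92.6 dBm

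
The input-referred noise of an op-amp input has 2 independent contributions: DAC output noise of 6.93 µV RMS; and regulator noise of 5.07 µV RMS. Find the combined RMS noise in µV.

8.59 µV

Uncorrelated sources add in power (mean-square): V_tot = √(ΣV_i²)
V_tot = √[(6.93×10⁻⁶)² + (5.07×10⁻⁶)²] = 8.59×10⁻⁶ V = 8.59 µV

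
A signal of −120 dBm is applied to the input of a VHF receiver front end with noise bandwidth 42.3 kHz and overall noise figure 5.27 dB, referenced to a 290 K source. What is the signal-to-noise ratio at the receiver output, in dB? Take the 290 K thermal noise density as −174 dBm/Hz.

Noise floor: N = −174 + 10 log₁₀(B) + NF
10 log₁₀(4.23×10⁴) = 46.26 dB
N = −174 + 46.26 + 5.27 = −122.47 dBm
SNR = P_sig − N = −120 − (−122.47) = 2.47 dB → 2.5 dB

2.5 dB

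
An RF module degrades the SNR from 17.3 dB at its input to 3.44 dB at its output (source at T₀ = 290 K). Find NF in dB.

NF (dB) = SNR_in(dB) − SNR_out(dB) when the source is at T₀
NF = 17.3 − 3.44 = 13.86 dB

13.86 dB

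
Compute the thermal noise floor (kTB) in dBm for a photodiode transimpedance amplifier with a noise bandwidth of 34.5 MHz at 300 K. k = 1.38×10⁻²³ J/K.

−98.5 dBm

P_n = kTB = 1.38×10⁻²³ × 300 × 3.45×10⁷ = 1.43×10⁻¹³ W
In dBm: 10 log₁₀(1.43×10⁻¹³ / 10⁻³) = −98.5 dBm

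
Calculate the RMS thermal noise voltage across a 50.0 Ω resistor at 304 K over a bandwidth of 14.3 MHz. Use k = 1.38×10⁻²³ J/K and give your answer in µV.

V_n = √(4kTRB)
4kTRB = 4 × 1.38×10⁻²³ × 304 × 5.00×10¹ × 1.43×10⁷ = 1.20×10⁻¹¹ V²
V_n = √(1.20×10⁻¹¹) = 3.46×10⁻⁶ V = 3.46 µV

3.46 µV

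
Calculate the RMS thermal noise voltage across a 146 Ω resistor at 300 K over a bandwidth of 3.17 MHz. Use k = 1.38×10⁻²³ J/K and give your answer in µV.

V_n = √(4kTRB)
4kTRB = 4 × 1.38×10⁻²³ × 300 × 1.46×10² × 3.17×10⁶ = 7.66×10⁻¹² V²
V_n = √(7.66×10⁻¹²) = 2.77×10⁻⁶ V = 2.77 µV

2.77 µV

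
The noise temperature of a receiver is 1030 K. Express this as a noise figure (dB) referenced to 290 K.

F = 1 + T_e/T₀ = 1 + 1030/290 = 4.55172
NF = 10 log₁₀(4.55172) = 6.58 dB

6.58 dB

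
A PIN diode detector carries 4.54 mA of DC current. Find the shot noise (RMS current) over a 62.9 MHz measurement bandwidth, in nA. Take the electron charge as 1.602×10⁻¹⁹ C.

302 nA

I_n = √(2qI·B)
2qI·B = 2 × 1.602×10⁻¹⁹ × 4.54×10⁻³ × 6.29×10⁷ = 9.15×10⁻¹⁴ A²
I_n = √(9.15×10⁻¹⁴) = 3.02×10⁻⁷ A = 302 nA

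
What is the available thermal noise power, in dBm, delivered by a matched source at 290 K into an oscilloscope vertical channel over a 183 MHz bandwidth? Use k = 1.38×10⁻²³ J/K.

−91.4 dBm

P_n = kTB = 1.38×10⁻²³ × 290 × 1.83×10⁸ = 7.32×10⁻¹³ W
In dBm: 10 log₁₀(7.32×10⁻¹³ / 10⁻³) = −91.4 dBm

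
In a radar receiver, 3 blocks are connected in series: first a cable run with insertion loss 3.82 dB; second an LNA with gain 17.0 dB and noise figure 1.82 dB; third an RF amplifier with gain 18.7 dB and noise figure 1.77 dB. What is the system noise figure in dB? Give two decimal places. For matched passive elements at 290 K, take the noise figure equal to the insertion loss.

Convert to linear (a loss of L dB is a gain of −L dB): F_i = 10^(NF_i/10), G_i = 10^(G_i,dB/10)
  Stage 1: F_1 = 10^(3.82/10) = 2.410, G_1 = 10^(−3.82/10) = 0.4150
  Stage 2: F_2 = 10^(1.82/10) = 1.521, G_2 = 10^(17.0/10) = 50.12
  Stage 3: F_3 = 10^(1.77/10) = 1.503, G_3 = 10^(18.7/10) = 74.13
Friis cascade:
  F = 2.410 + (1.521 − 1)/0.4150 + (1.503 − 1)/20.80 = 3.689
NF = 10 log₁₀(3.689) = 5.67 dB

5.67 dB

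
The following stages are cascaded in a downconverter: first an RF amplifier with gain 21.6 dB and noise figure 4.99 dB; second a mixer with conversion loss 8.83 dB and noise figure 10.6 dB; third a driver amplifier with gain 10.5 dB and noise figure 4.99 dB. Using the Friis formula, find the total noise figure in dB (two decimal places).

5.24 dB

Convert to linear (a loss of L dB is a gain of −L dB): F_i = 10^(NF_i/10), G_i = 10^(G_i,dB/10)
  Stage 1: F_1 = 10^(4.99/10) = 3.155, G_1 = 10^(21.6/10) = 144.5
  Stage 2: F_2 = 10^(10.6/10) = 11.48, G_2 = 10^(−8.83/10) = 0.1309
  Stage 3: F_3 = 10^(4.99/10) = 3.155, G_3 = 10^(10.5/10) = 11.22
Friis cascade:
  F = 3.155 + (11.48 − 1)/144.5 + (3.155 − 1)/18.92 = 3.341
NF = 10 log₁₀(3.341) = 5.24 dB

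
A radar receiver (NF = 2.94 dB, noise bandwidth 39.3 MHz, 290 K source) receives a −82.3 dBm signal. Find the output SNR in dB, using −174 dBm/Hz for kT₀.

Noise floor: N = −174 + 10 log₁₀(B) + NF
10 log₁₀(3.93×10⁷) = 75.94 dB
N = −174 + 75.94 + 2.94 = −95.12 dBm
SNR = P_sig − N = −82.3 − (−95.12) = 12.82 dB → 12.8 dB

12.8 dB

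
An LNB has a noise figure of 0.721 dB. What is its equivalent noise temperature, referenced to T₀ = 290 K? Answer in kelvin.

F = 10^(0.721/10) = 1.18059
T_e = (F − 1)·T₀ = (1.18059 − 1) × 290 = 52.4 K

52.4 K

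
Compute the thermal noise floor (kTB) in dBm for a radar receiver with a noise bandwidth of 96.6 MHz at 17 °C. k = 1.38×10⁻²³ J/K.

T = 17 °C + 273.15 = 290.15 K
P_n = kTB = 1.38×10⁻²³ × 290.15 × 9.66×10⁷ = 3.87×10⁻¹³ W
In dBm: 10 log₁₀(3.87×10⁻¹³ / 10⁻³) = −94.1 dBm

−94.1 dBm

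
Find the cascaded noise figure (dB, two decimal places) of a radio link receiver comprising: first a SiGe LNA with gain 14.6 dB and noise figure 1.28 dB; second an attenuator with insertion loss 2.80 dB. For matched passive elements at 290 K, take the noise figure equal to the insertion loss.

Convert to linear (a loss of L dB is a gain of −L dB): F_i = 10^(NF_i/10), G_i = 10^(G_i,dB/10)
  Stage 1: F_1 = 10^(1.28/10) = 1.343, G_1 = 10^(14.6/10) = 28.84
  Stage 2: F_2 = 10^(2.80/10) = 1.905, G_2 = 10^(−2.80/10) = 0.5248
Friis cascade:
  F = 1.343 + (1.905 − 1)/28.84 = 1.374
NF = 10 log₁₀(1.374) = 1.38 dB

1.38 dB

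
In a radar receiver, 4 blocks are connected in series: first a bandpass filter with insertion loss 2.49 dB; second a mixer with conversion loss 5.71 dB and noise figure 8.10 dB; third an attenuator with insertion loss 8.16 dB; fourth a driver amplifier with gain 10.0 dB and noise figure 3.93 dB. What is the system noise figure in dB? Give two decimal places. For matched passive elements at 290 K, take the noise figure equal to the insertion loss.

20.48 dB

Convert to linear (a loss of L dB is a gain of −L dB): F_i = 10^(NF_i/10), G_i = 10^(G_i,dB/10)
  Stage 1: F_1 = 10^(2.49/10) = 1.774, G_1 = 10^(−2.49/10) = 0.5636
  Stage 2: F_2 = 10^(8.10/10) = 6.457, G_2 = 10^(−5.71/10) = 0.2685
  Stage 3: F_3 = 10^(8.16/10) = 6.546, G_3 = 10^(−8.16/10) = 0.1528
  Stage 4: F_4 = 10^(3.93/10) = 2.472, G_4 = 10^(10.0/10) = 10.00
Friis cascade:
  F = 1.774 + (6.457 − 1)/0.5636 + (6.546 − 1)/0.1514 + (2.472 − 1)/0.02312 = 111.8
NF = 10 log₁₀(111.8) = 20.48 dB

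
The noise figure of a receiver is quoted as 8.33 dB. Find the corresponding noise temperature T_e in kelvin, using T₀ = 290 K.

F = 10^(8.33/10) = 6.80769
T_e = (F − 1)·T₀ = (6.80769 − 1) × 290 = 1684 K

1684 K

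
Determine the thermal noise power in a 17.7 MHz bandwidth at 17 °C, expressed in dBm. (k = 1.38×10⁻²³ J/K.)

−101.5 dBm

T = 17 °C + 273.15 = 290.15 K
P_n = kTB = 1.38×10⁻²³ × 290.15 × 1.77×10⁷ = 7.09×10⁻¹⁴ W
In dBm: 10 log₁₀(7.09×10⁻¹⁴ / 10⁻³) = −101.5 dBm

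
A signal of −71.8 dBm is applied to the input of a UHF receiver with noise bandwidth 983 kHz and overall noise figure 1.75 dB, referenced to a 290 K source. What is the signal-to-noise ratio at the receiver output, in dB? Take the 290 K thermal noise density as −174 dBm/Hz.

40.5 dB

Noise floor: N = −174 + 10 log₁₀(B) + NF
10 log₁₀(9.83×10⁵) = 59.93 dB
N = −174 + 59.93 + 1.75 = −112.32 dBm
SNR = P_sig − N = −71.8 − (−112.32) = 40.52 dB → 40.5 dB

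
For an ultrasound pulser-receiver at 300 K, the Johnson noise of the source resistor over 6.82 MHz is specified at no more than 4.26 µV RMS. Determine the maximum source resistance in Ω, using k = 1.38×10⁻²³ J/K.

Johnson–Nyquist: V_n = √(4kTRB) ⇒ R = V_n² / (4kTB)
4kTB = 4 × 1.38×10⁻²³ × 300 × 6.82×10⁶ = 1.13×10⁻¹³
R = (4.26×10⁻⁶)² / 1.13×10⁻¹³ = 1.61×10² Ω = 161 Ω

161 Ω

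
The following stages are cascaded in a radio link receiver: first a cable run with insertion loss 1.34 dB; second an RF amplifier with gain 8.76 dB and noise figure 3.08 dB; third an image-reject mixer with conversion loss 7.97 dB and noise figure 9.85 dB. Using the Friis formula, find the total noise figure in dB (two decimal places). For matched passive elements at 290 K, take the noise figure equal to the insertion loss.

6.37 dB

Convert to linear (a loss of L dB is a gain of −L dB): F_i = 10^(NF_i/10), G_i = 10^(G_i,dB/10)
  Stage 1: F_1 = 10^(1.34/10) = 1.361, G_1 = 10^(−1.34/10) = 0.7345
  Stage 2: F_2 = 10^(3.08/10) = 2.032, G_2 = 10^(8.76/10) = 7.516
  Stage 3: F_3 = 10^(9.85/10) = 9.661, G_3 = 10^(−7.97/10) = 0.1596
Friis cascade:
  F = 1.361 + (2.032 − 1)/0.7345 + (9.661 − 1)/5.521 = 4.336
NF = 10 log₁₀(4.336) = 6.37 dB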